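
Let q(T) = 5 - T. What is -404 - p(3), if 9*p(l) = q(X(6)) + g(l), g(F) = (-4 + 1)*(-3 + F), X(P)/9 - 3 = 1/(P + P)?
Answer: -14453/36 ≈ -401.47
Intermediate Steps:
X(P) = 27 + 9/(2*P) (X(P) = 27 + 9/(P + P) = 27 + 9/((2*P)) = 27 + 9*(1/(2*P)) = 27 + 9/(2*P))
g(F) = 9 - 3*F (g(F) = -3*(-3 + F) = 9 - 3*F)
p(l) = -55/36 - l/3 (p(l) = ((5 - (27 + (9/2)/6)) + (9 - 3*l))/9 = ((5 - (27 + (9/2)*(1/6))) + (9 - 3*l))/9 = ((5 - (27 + 3/4)) + (9 - 3*l))/9 = ((5 - 1*111/4) + (9 - 3*l))/9 = ((5 - 111/4) + (9 - 3*l))/9 = (-91/4 + (9 - 3*l))/9 = (-55/4 - 3*l)/9 = -55/36 - l/3)
-404 - p(3) = -404 - (-55/36 - 1/3*3) = -404 - (-55/36 - 1) = -404 - 1*(-91/36) = -404 + 91/36 = -14453/36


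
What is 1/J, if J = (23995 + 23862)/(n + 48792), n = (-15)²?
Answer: 49017/47857 ≈ 1.0242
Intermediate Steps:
n = 225
J = 47857/49017 (J = (23995 + 23862)/(225 + 48792) = 47857/49017 ≈ 0.97633)
1/J = 1/(47857/49017) = 49017/47857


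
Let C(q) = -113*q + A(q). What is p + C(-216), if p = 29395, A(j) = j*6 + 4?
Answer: 52511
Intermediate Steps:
A(j) = 4 + 6*j (A(j) = 6*j + 4 = 4 + 6*j)
C(q) = 4 - 107*q (C(q) = -113*q + (4 + 6*q) = 4 - 107*q)
p + C(-216) = 29395 + (4 - 107*(-216)) = 29395 + (4 + 23112) = 29395 + 23116 = 52511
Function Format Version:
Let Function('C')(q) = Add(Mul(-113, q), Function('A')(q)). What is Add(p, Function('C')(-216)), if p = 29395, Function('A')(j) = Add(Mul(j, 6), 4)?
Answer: 52511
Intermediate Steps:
Function('A')(j) = Add(4, Mul(6, j)) (Function('A')(j) = Add(Mul(6, j), 4) = Add(4, Mul(6, j)))
Function('C')(q) = Add(4, Mul(-107, q)) (Function('C')(q) = Add(Mul(-113, q), Add(4, Mul(6, q))) = Add(4, Mul(-107, q)))
Add(p, Function('C')(-216)) = Add(29395, Add(4, Mul(-107, -216))) = Add(29395, Add(4, 23112)) = Add(29395, 23116) = 52511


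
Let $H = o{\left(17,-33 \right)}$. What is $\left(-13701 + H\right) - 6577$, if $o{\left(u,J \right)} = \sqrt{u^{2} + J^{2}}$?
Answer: $-20278 + \sqrt{1378} \approx -20241.0$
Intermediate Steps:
$o{\left(u,J \right)} = \sqrt{J^{2} + u^{2}}$
$H = \sqrt{1378}$ ($H = \sqrt{\left(-33\right)^{2} + 17^{2}} = \sqrt{1089 + 289} = \sqrt{1378} \approx 37.121$)
$\left(-13701 + H\right) - 6577 = \left(-13701 + \sqrt{1378}\right) - 6577 = -20278 + \sqrt{1378}$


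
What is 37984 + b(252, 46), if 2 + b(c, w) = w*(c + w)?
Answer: 51690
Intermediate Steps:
b(c, w) = -2 + w*(c + w)
37984 + b(252, 46) = 37984 + (-2 + 46**2 + 252*46) = 37984 + (-2 + 2116 + 11592) = 37984 + 13706 = 51690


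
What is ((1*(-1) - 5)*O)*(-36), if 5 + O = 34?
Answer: 6264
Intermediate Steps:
O = 29 (O = -5 + 34 = 29)
((1*(-1) - 5)*O)*(-36) = ((1*(-1) - 5)*29)*(-36) = ((-1 - 5)*29)*(-36) = -6*29*(-36) = -174*(-36) = 6264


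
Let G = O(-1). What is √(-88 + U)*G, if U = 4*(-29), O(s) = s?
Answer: -2*I*√51 ≈ -14.283*I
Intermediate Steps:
G = -1
U = -116
√(-88 + U)*G = √(-88 - 116)*(-1) = √(-204)*(-1) = (2*I*√51)*(-1) = -2*I*√51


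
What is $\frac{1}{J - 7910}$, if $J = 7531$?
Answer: $- \frac{1}{379} \approx -0.0026385$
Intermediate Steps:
$\frac{1}{J - 7910} = \frac{1}{7531 - 7910} = \frac{1}{-379} = - \frac{1}{379}$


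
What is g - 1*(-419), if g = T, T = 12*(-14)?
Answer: 251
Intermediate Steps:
T = -168
g = -168
g - 1*(-419) = -168 - 1*(-419) = -168 + 419 = 251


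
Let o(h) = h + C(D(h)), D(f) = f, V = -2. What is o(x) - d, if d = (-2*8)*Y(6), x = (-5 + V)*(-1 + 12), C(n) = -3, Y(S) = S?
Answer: 16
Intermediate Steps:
x = -77 (x = (-5 - 2)*(-1 + 12) = -7*11 = -77)
o(h) = -3 + h (o(h) = h - 3 = -3 + h)
d = -96 (d = -2*8*6 = -16*6 = -96)
o(x) - d = (-3 - 77) - 1*(-96) = -80 + 96 = 16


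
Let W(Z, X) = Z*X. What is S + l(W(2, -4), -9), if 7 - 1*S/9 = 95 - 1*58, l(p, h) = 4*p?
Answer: -302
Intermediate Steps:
W(Z, X) = X*Z
S = -270 (S = 63 - 9*(95 - 1*58) = 63 - 9*(95 - 58) = 63 - 9*37 = 63 - 333 = -270)
S + l(W(2, -4), -9) = -270 + 4*(-4*2) = -270 + 4*(-8) = -270 - 32 = -302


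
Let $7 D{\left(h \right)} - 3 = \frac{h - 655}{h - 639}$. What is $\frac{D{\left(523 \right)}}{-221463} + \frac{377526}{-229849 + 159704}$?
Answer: $- \frac{5657480215538}{1051169331135} \approx -5.3821$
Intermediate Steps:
$D{\left(h \right)} = \frac{3}{7} + \frac{-655 + h}{7 \left(-639 + h\right)}$ ($D{\left(h \right)} = \frac{3}{7} + \frac{\left(h - 655\right) \frac{1}{h - 639}}{7} = \frac{3}{7} + \frac{\left(-655 + h\right) \frac{1}{-639 + h}}{7} = \frac{3}{7} + \frac{\frac{1}{-639 + h} \left(-655 + h\right)}{7} = \frac{3}{7} + \frac{-655 + h}{7 \left(-639 + h\right)}$)
$\frac{D{\left(523 \right)}}{-221463} + \frac{377526}{-229849 + 159704} = \frac{\frac{4}{7} \frac{1}{-639 + 523} \left(-643 + 523\right)}{-221463} + \frac{377526}{-229849 + 159704} = \frac{4}{7} \frac{1}{-116} \left(-120\right) \left(- \frac{1}{221463}\right) + \frac{377526}{-70145} = \frac{4}{7} \left(- \frac{1}{116}\right) \left(-120\right) \left(- \frac{1}{221463}\right) + 377526 \left(- \frac{1}{70145}\right) = \frac{120}{203} \left(- \frac{1}{221463}\right) - \frac{377526}{70145} = - \frac{40}{14985663} - \frac{377526}{70145} = - \frac{5657480215538}{1051169331135}$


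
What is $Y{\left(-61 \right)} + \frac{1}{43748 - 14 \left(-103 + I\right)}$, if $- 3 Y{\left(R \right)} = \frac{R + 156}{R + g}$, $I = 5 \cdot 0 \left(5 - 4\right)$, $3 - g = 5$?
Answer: $\frac{4293239}{8540910} \approx 0.50267$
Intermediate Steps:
$g = -2$ ($g = 3 - 5 = -2$)
$I = 0$ ($I = 0 \cdot 1 = 0$)
$Y{\left(R \right)} = - \frac{156 + R}{3 \left(-2 + R\right)}$ ($Y{\left(R \right)} = - \frac{\left(R + 156\right) \frac{1}{R - 2}}{3} = - \frac{\left(156 + R\right) \frac{1}{-2 + R}}{3} = - \frac{\frac{1}{-2 + R} \left(156 + R\right)}{3} = - \frac{156 + R}{3 \left(-2 + R\right)}$)
$Y{\left(-61 \right)} + \frac{1}{43748 - 14 \left(-103 + I\right)} = \frac{-156 - -61}{3 \left(-2 - 61\right)} + \frac{1}{43748 - 14 \left(-103 + 0\right)} = \frac{-156 + 61}{3 \left(-63\right)} + \frac{1}{43748 - -1442} = \frac{1}{3} \left(- \frac{1}{63}\right) \left(-95\right) + \frac{1}{43748 + 1442} = \frac{95}{189} + \frac{1}{45190} = \frac{4293239}{8540910}$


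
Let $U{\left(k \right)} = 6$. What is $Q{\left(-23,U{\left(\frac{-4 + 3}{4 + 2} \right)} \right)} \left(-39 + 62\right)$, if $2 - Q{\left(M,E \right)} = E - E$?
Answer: $46$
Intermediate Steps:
$Q{\left(M,E \right)} = 2$ ($Q{\left(M,E \right)} = 2 - \left(E - E\right) = 2 - 0 = 2 + 0 = 2$)
$Q{\left(-23,U{\left(\frac{-4 + 3}{4 + 2} \right)} \right)} \left(-39 + 62\right) = 2 \left(-39 + 62\right) = 2 \cdot 23 = 46$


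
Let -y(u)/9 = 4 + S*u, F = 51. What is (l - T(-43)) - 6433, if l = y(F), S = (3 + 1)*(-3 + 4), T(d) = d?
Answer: -8262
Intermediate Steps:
S = 4 (S = 4*1 = 4)
y(u) = -36 - 36*u (y(u) = -9*(4 + 4*u) = -36 - 36*u)
l = -1872 (l = -36 - 36*51 = -36 - 1836 = -1872)
(l - T(-43)) - 6433 = (-1872 - 1*(-43)) - 6433 = (-1872 + 43) - 6433 = -1829 - 6433 = -8262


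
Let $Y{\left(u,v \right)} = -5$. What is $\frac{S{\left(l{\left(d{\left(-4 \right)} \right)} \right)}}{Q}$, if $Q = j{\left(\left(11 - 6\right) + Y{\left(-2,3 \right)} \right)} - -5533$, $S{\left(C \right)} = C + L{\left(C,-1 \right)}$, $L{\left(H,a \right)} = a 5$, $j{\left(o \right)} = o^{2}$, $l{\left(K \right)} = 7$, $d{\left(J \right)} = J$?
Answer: $\frac{2}{5533} \approx 0.00036147$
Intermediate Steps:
$L{\left(H,a \right)} = 5 a$
$S{\left(C \right)} = -5 + C$ ($S{\left(C \right)} = C + 5 \left(-1\right) = C - 5 = -5 + C$)
$Q = 5533$ ($Q = \left(\left(11 - 6\right) - 5\right)^{2} - -5533 = \left(5 - 5\right)^{2} + 5533 = 0^{2} + 5533 = 0 + 5533 = 5533$)
$\frac{S{\left(l{\left(d{\left(-4 \right)} \right)} \right)}}{Q} = \frac{-5 + 7}{5533} = 2 \cdot \frac{1}{5533} = \frac{2}{5533}$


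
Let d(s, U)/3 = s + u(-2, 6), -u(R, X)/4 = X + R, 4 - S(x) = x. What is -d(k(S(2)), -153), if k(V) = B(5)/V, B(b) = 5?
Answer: 81/2 ≈ 40.500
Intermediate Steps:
S(x) = 4 - x
u(R, X) = -4*R - 4*X (u(R, X) = -4*(X + R) = -4*(R + X) = -4*R - 4*X)
k(V) = 5/V
d(s, U) = -48 + 3*s (d(s, U) = 3*(s + (-4*(-2) - 4*6)) = 3*(s + (8 - 24)) = 3*(s - 16) = 3*(-16 + s) = -48 + 3*s)
-d(k(S(2)), -153) = -(-48 + 3*(5/(4 - 1*2))) = -(-48 + 3*(5/(4 - 2))) = -(-48 + 3*(5/2)) = -(-48 + 15/2) = -1*(-81/2) = 81/2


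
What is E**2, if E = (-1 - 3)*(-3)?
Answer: 144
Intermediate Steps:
E = 12 (E = -4*(-3) = 12)
E**2 = 12**2 = 144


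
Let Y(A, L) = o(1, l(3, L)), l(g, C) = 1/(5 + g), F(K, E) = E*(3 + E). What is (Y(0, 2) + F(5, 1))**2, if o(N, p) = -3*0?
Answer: 16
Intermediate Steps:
o(N, p) = 0
Y(A, L) = 0
(Y(0, 2) + F(5, 1))**2 = (0 + 1*(3 + 1))**2 = (0 + 1*4)**2 = (0 + 4)**2 = 4**2 = 16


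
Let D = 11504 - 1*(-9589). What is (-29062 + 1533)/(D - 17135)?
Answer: -27529/3958 ≈ -6.9553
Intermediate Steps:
D = 21093 (D = 11504 + 9589 = 21093)
(-29062 + 1533)/(D - 17135) = (-29062 + 1533)/(21093 - 17135) = -27529/3958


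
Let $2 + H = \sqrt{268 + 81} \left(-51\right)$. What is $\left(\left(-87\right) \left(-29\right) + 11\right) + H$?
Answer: $2532 - 51 \sqrt{349} \approx 1579.2$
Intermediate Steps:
$H = -2 - 51 \sqrt{349}$ ($H = -2 + \sqrt{268 + 81} \left(-51\right) = -2 + \sqrt{349} \left(-51\right) = -2 - 51 \sqrt{349} \approx -954.76$)
$\left(\left(-87\right) \left(-29\right) + 11\right) + H = \left(\left(-87\right) \left(-29\right) + 11\right) - \left(2 + 51 \sqrt{349}\right) = \left(2523 + 11\right) - \left(2 + 51 \sqrt{349}\right) = 2534 - \left(2 + 51 \sqrt{349}\right) = 2532 - 51 \sqrt{349}$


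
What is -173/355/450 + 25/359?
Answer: 3931643/57350250 ≈ 0.068555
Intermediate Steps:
-173/355/450 + 25/359 = -173*1/355*(1/450) + 25*(1/359) = -173/355*1/450 + 25/359 = -173/159750 + 25/359 = 3931643/57350250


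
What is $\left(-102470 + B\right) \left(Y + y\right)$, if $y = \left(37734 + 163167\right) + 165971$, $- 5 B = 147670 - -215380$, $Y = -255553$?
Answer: $-19489730520$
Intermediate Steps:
$B = -72610$ ($B = - \frac{147670 - -215380}{5} = - \frac{147670 + 215380}{5} = \left(- \frac{1}{5}\right) 363050 = -72610$)
$y = 366872$ ($y = 200901 + 165971 = 366872$)
$\left(-102470 + B\right) \left(Y + y\right) = \left(-102470 - 72610\right) \left(-255553 + 366872\right) = \left(-175080\right) 111319 = -19489730520$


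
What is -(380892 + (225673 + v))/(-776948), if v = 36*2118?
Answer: 682813/776948 ≈ 0.87884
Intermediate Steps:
v = 76248
-(380892 + (225673 + v))/(-776948) = -(380892 + (225673 + 76248))/(-776948) = -(380892 + 301921)*(-1)/776948 = -682813*(-1)/776948 = -1*(-682813/776948) = 682813/776948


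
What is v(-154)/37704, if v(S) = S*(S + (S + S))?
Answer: 5929/3142 ≈ 1.8870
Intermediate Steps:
v(S) = 3*S**2 (v(S) = S*(S + 2*S) = S*(3*S) = 3*S**2)
v(-154)/37704 = (3*(-154)**2)/37704 = (3*23716)*(1/37704) = 71148*(1/37704) = 5929/3142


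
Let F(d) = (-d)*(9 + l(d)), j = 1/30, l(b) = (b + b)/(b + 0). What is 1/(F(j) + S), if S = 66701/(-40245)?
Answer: -5366/10861 ≈ -0.49406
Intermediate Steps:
l(b) = 2 (l(b) = (2*b)/b = 2)
j = 1/30 ≈ 0.033333
S = -66701/40245 (S = 66701*(-1/40245) = -66701/40245 ≈ -1.6574)
F(d) = -11*d (F(d) = (-d)*(9 + 2) = -d*11 = -11*d)
1/(F(j) + S) = 1/(-11*1/30 - 66701/40245) = 1/(-11/30 - 66701/40245) = 1/(-10861/5366) = -5366/10861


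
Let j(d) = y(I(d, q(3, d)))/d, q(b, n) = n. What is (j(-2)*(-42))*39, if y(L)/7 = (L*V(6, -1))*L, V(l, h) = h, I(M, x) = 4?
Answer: -91728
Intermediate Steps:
y(L) = -7*L² (y(L) = 7*((L*(-1))*L) = 7*((-L)*L) = 7*(-L²) = -7*L²)
j(d) = -112/d (j(d) = (-7*4²)/d = (-7*16)/d = -112/d)
(j(-2)*(-42))*39 = (-112/(-2)*(-42))*39 = (-112*(-½)*(-42))*39 = (56*(-42))*39 = -2352*39 = -91728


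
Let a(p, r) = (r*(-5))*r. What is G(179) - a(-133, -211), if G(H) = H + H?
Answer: 222963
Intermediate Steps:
a(p, r) = -5*r**2 (a(p, r) = (-5*r)*r = -5*r**2)
G(H) = 2*H
G(179) - a(-133, -211) = 2*179 - (-5)*(-211)**2 = 358 - (-5)*44521 = 358 - 1*(-222605) = 358 + 222605 = 222963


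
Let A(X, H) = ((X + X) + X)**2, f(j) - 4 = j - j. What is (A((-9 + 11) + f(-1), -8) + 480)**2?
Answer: 646416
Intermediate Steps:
f(j) = 4 (f(j) = 4 + (j - j) = 4 + 0 = 4)
A(X, H) = 9*X**2 (A(X, H) = (2*X + X)**2 = (3*X)**2 = 9*X**2)
(A((-9 + 11) + f(-1), -8) + 480)**2 = (9*((-9 + 11) + 4)**2 + 480)**2 = (9*(2 + 4)**2 + 480)**2 = (9*6**2 + 480)**2 = (9*36 + 480)**2 = (324 + 480)**2 = 804**2 = 646416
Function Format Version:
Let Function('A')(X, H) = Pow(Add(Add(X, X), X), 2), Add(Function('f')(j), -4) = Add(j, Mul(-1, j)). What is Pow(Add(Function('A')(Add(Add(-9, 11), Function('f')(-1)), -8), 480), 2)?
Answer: 646416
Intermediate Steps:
Function('f')(j) = 4 (Function('f')(j) = Add(4, Add(j, Mul(-1, j))) = Add(4, 0) = 4)
Function('A')(X, H) = Mul(9, Pow(X, 2)) (Function('A')(X, H) = Pow(Add(Mul(2, X), X), 2) = Pow(Mul(3, X), 2) = Mul(9, Pow(X, 2)))
Pow(Add(Function('A')(Add(Add(-9, 11), Function('f')(-1)), -8), 480), 2) = Pow(Add(Mul(9, Pow(Add(Add(-9, 11), 4), 2)), 480), 2) = Pow(Add(Mul(9, Pow(Add(2, 4), 2)), 480), 2) = Pow(Add(Mul(9, Pow(6, 2)), 480), 2) = Pow(Add(Mul(9, 36), 480), 2) = Pow(Add(324, 480), 2) = Pow(804, 2) = 646416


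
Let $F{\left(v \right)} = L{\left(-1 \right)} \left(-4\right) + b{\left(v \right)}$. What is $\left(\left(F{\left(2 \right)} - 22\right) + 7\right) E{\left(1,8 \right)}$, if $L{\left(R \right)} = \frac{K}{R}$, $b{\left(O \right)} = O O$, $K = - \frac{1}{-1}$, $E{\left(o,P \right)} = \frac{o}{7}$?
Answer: $-1$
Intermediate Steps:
$E{\left(o,P \right)} = \frac{o}{7}$ ($E{\left(o,P \right)} = o \frac{1}{7} = \frac{o}{7}$)
$K = 1$ ($K = \left(-1\right) \left(-1\right) = 1$)
$b{\left(O \right)} = O^{2}$
$L{\left(R \right)} = \frac{1}{R}$ ($L{\left(R \right)} = 1 \frac{1}{R} = \frac{1}{R}$)
$F{\left(v \right)} = 4 + v^{2}$ ($F{\left(v \right)} = \frac{1}{-1} \left(-4\right) + v^{2} = \left(-1\right) \left(-4\right) + v^{2} = 4 + v^{2}$)
$\left(\left(F{\left(2 \right)} - 22\right) + 7\right) E{\left(1,8 \right)} = \left(\left(\left(4 + 2^{2}\right) - 22\right) + 7\right) \frac{1}{7} \cdot 1 = \left(\left(\left(4 + 4\right) - 22\right) + 7\right) \frac{1}{7} = \left(\left(8 - 22\right) + 7\right) \frac{1}{7} = \left(-14 + 7\right) \frac{1}{7} = \left(-7\right) \frac{1}{7} = -1$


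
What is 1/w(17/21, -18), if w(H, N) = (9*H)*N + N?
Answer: -7/1044 ≈ -0.0067050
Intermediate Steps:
w(H, N) = N + 9*H*N (w(H, N) = 9*H*N + N = N + 9*H*N)
1/w(17/21, -18) = 1/(-18*(1 + 9*(17/21))) = 1/(-18*(1 + 51/7)) = 1/(-18*58/7) = 1/(-1044/7) = -7/1044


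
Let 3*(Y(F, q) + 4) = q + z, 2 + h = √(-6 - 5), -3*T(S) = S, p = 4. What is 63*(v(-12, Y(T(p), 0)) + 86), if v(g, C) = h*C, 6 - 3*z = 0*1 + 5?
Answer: 5908 - 245*I*√11 ≈ 5908.0 - 812.57*I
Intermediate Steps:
z = ⅓ (z = 2 - (0*1 + 5)/3 = 2 - (0 + 5)/3 = 2 - ⅓*5 = 2 - 5/3 = ⅓ ≈ 0.33333)
T(S) = -S/3
h = -2 + I*√11 (h = -2 + √(-6 - 5) = -2 + √(-11) = -2 + I*√11 ≈ -2.0 + 3.3166*I)
Y(F, q) = -35/9 + q/3 (Y(F, q) = -4 + (q + ⅓)/3 = -4 + (⅓ + q)/3 = -4 + (⅑ + q/3) = -35/9 + q/3)
v(g, C) = C*(-2 + I*√11) (v(g, C) = (-2 + I*√11)*C = C*(-2 + I*√11))
63*(v(-12, Y(T(p), 0)) + 86) = 63*((-35/9 + (⅓)*0)*(-2 + I*√11) + 86) = 63*((-35/9 + 0)*(-2 + I*√11) + 86) = 63*(-35*(-2 + I*√11)/9 + 86) = 63*((70/9 - 35*I*√11/9) + 86) = 63*(844/9 - 35*I*√11/9) = 5908 - 245*I*√11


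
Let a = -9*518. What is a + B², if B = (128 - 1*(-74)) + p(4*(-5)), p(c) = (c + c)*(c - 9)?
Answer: 1850382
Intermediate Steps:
p(c) = 2*c*(-9 + c) (p(c) = (2*c)*(-9 + c) = 2*c*(-9 + c))
B = 1362 (B = (128 - 1*(-74)) + 2*(4*(-5))*(-9 + 4*(-5)) = (128 + 74) + 2*(-20)*(-9 - 20) = 202 + 2*(-20)*(-29) = 202 + 1160 = 1362)
a = -4662
a + B² = -4662 + 1362² = -4662 + 1855044 = 1850382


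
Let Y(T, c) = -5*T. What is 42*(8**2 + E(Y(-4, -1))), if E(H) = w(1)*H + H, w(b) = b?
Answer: 4368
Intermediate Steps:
E(H) = 2*H (E(H) = 1*H + H = H + H = 2*H)
42*(8**2 + E(Y(-4, -1))) = 42*(8**2 + 2*(-5*(-4))) = 42*(64 + 2*20) = 42*(64 + 40) = 42*104 = 4368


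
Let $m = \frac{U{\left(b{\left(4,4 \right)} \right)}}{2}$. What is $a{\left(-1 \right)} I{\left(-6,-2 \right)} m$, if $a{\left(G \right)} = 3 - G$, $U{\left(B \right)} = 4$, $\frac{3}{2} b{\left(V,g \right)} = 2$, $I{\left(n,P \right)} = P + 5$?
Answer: $24$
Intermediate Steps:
$I{\left(n,P \right)} = 5 + P$
$b{\left(V,g \right)} = \frac{4}{3}$ ($b{\left(V,g \right)} = \frac{2}{3} \cdot 2 = \frac{4}{3}$)
$m = 2$ ($m = \frac{4}{2} = 4 \cdot \frac{1}{2} = 2$)
$a{\left(-1 \right)} I{\left(-6,-2 \right)} m = \left(3 - -1\right) \left(5 - 2\right) 2 = \left(3 + 1\right) 3 \cdot 2 = 4 \cdot 3 \cdot 2 = 12 \cdot 2 = 24$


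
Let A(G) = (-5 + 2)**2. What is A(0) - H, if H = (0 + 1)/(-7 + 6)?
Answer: 10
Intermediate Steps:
A(G) = 9 (A(G) = (-3)**2 = 9)
H = -1 (H = 1/(-1) = 1*(-1) = -1)
A(0) - H = 9 - 1*(-1) = 9 + 1 = 10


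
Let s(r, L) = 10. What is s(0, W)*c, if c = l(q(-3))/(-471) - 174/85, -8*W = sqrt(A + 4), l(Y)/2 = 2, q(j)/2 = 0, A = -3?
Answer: -164588/8007 ≈ -20.556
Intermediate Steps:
q(j) = 0 (q(j) = 2*0 = 0)
l(Y) = 4 (l(Y) = 2*2 = 4)
W = -1/8 (W = -sqrt(-3 + 4)/8 = -sqrt(1)/8 = -1/8*1 = -1/8 ≈ -0.12500)
c = -82294/40035 (c = 4/(-471) - 174/85 = 4*(-1/471) - 174*1/85 = -4/471 - 174/85 = -82294/40035 ≈ -2.0555)
s(0, W)*c = 10*(-82294/40035) = -164588/8007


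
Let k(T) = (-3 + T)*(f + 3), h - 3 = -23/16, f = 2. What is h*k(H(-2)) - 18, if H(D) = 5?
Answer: -19/8 ≈ -2.3750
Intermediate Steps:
h = 25/16 (h = 3 - 23/16 = 25/16 ≈ 1.5625)
k(T) = -15 + 5*T (k(T) = (-3 + T)*(2 + 3) = (-3 + T)*5 = -15 + 5*T)
h*k(H(-2)) - 18 = 25*(-15 + 5*5)/16 - 18 = 25*(-15 + 25)/16 - 18 = (25/16)*10 - 18 = 125/8 - 18 = -19/8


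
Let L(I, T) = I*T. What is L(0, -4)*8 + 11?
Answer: 11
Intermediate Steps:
L(0, -4)*8 + 11 = (0*(-4))*8 + 11 = 0*8 + 11 = 0 + 11 = 11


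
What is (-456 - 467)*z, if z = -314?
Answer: 289822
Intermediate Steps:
(-456 - 467)*z = (-456 - 467)*(-314) = -923*(-314) = 289822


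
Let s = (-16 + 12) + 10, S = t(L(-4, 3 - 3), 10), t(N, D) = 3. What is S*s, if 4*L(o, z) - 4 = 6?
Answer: 18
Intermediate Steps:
L(o, z) = 5/2 (L(o, z) = 1 + (1/4)*6 = 1 + 3/2 = 5/2)
S = 3
s = 6 (s = -4 + 10 = 6)
S*s = 3*6 = 18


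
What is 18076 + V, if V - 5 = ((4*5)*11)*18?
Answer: 22041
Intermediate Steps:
V = 3965 (V = 5 + ((4*5)*11)*18 = 5 + (20*11)*18 = 5 + 220*18 = 5 + 3960 = 3965)
18076 + V = 18076 + 3965 = 22041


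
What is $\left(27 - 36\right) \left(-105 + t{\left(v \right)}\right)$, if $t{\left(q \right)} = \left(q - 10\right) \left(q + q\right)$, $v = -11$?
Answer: $-3213$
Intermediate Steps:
$t{\left(q \right)} = 2 q \left(-10 + q\right)$ ($t{\left(q \right)} = \left(-10 + q\right) 2 q = 2 q \left(-10 + q\right)$)
$\left(27 - 36\right) \left(-105 + t{\left(v \right)}\right) = \left(27 - 36\right) \left(-105 + 2 \left(-11\right) \left(-10 - 11\right)\right) = - 9 \left(-105 + 2 \left(-11\right) \left(-21\right)\right) = - 9 \left(-105 + 462\right) = \left(-9\right) 357 = -3213$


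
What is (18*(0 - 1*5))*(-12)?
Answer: 1080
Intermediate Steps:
(18*(0 - 1*5))*(-12) = (18*(0 - 5))*(-12) = (18*(-5))*(-12) = -90*(-12) = 1080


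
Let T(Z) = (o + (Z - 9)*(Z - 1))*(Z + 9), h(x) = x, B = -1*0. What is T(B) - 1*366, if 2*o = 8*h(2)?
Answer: -213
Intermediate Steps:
B = 0
o = 8 (o = (8*2)/2 = (½)*16 = 8)
T(Z) = (8 + (-1 + Z)*(-9 + Z))*(9 + Z) (T(Z) = (8 + (Z - 9)*(Z - 1))*(Z + 9) = (8 + (-9 + Z)*(-1 + Z))*(9 + Z) = (8 + (-1 + Z)*(-9 + Z))*(9 + Z))
T(B) - 1*366 = (153 + 0³ - 1*0² - 73*0) - 1*366 = (153 + 0 - 1*0 + 0) - 366 = (153 + 0 + 0 + 0) - 366 = 153 - 366 = -213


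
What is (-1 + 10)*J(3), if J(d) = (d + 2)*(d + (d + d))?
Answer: 405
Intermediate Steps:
J(d) = 3*d*(2 + d) (J(d) = (2 + d)*(d + 2*d) = (2 + d)*(3*d) = 3*d*(2 + d))
(-1 + 10)*J(3) = (-1 + 10)*(3*3*(2 + 3)) = 9*(3*3*5) = 9*45 = 405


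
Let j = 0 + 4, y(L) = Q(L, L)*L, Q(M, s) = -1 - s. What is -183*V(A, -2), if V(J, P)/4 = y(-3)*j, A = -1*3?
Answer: 17568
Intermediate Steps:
y(L) = L*(-1 - L) (y(L) = (-1 - L)*L = L*(-1 - L))
A = -3
j = 4
V(J, P) = -96 (V(J, P) = 4*(-1*(-3)*(1 - 3)*4) = 4*(-1*(-3)*(-2)*4) = 4*(-6*4) = 4*(-24) = -96)
-183*V(A, -2) = -183*(-96) = 17568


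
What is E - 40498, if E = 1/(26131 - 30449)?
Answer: -174870365/4318 ≈ -40498.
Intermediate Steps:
E = -1/4318 (E = 1/(-4318) = -1/4318 ≈ -0.00023159)
E - 40498 = -1/4318 - 40498 = -174870365/4318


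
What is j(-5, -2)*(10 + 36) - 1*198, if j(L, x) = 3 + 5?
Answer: 170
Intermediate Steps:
j(L, x) = 8
j(-5, -2)*(10 + 36) - 1*198 = 8*(10 + 36) - 1*198 = 8*46 - 198 = 368 - 198 = 170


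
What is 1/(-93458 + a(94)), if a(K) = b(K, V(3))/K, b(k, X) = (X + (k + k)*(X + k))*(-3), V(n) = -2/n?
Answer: -47/4418845 ≈ -1.0636e-5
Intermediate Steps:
b(k, X) = -3*X - 6*k*(X + k) (b(k, X) = (X + (2*k)*(X + k))*(-3) = (X + 2*k*(X + k))*(-3) = -3*X - 6*k*(X + k))
a(K) = (2 - 6*K² + 4*K)/K (a(K) = (-6*K² - (-6)/3 - 6*(-2/3)*K)/K = (-6*K² - (-6)/3 - 6*(-2*⅓)*K)/K = (-6*K² - 3*(-⅔) - 6*(-⅔)*K)/K = (-6*K² + 2 + 4*K)/K = (2 - 6*K² + 4*K)/K)
1/(-93458 + a(94)) = 1/(-93458 + (4 - 6*94 + 2/94)) = 1/(-93458 + (4 - 564 + 2*(1/94))) = 1/(-93458 + (4 - 564 + 1/47)) = 1/(-93458 - 26319/47) = 1/(-4418845/47) = -47/4418845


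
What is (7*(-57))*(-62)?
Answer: 24738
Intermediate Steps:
(7*(-57))*(-62) = -399*(-62) = 24738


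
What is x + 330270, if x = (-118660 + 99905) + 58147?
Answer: 369662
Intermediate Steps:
x = 39392 (x = -18755 + 58147 = 39392)
x + 330270 = 39392 + 330270 = 369662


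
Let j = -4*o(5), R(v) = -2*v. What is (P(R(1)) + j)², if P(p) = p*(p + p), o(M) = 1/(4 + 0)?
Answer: 49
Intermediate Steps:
o(M) = ¼ (o(M) = 1/4 = ¼)
j = -1 (j = -4*¼ = -1)
P(p) = 2*p² (P(p) = p*(2*p) = 2*p²)
(P(R(1)) + j)² = (2*(-2*1)² - 1)² = (2*(-2)² - 1)² = (2*4 - 1)² = (8 - 1)² = 7² = 49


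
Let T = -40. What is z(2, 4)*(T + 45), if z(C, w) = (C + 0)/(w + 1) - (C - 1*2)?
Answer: 2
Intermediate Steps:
z(C, w) = 2 - C + C/(1 + w) (z(C, w) = C/(1 + w) - (C - 2) = C/(1 + w) - (-2 + C) = C/(1 + w) + (2 - C) = 2 - C + C/(1 + w))
z(2, 4)*(T + 45) = ((2 + 2*4 - 1*2*4)/(1 + 4))*(-40 + 45) = ((2 + 8 - 8)/5)*5 = ((⅕)*2)*5 = (⅖)*5 = 2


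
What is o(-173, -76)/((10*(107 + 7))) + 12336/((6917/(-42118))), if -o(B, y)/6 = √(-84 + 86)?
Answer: -519567648/6917 - √2/190 ≈ -75115.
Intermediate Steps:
o(B, y) = -6*√2 (o(B, y) = -6*√(-84 + 86) = -6*√2)
o(-173, -76)/((10*(107 + 7))) + 12336/((6917/(-42118))) = (-6*√2)/((10*(107 + 7))) + 12336/((6917/(-42118))) = (-6*√2)/((10*114)) + 12336/((6917*(-1/42118))) = -6*√2/1140 + 12336/(-6917/42118) = -6*√2*(1/1140) + 12336*(-42118/6917) = -√2/190 - 519567648/6917 = -519567648/6917 - √2/190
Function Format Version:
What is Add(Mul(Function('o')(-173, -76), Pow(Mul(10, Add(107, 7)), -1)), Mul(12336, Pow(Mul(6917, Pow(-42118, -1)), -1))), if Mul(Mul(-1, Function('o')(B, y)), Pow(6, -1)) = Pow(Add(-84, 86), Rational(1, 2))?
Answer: Add(Rational(-519567648, 6917), Mul(Rational(-1, 190), Pow(2, Rational(1, 2)))) ≈ -75115.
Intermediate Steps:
Function('o')(B, y) = Mul(-6, Pow(2, Rational(1, 2))) (Function('o')(B, y) = Mul(-6, Pow(Add(-84, 86), Rational(1, 2))) = Mul(-6, Pow(2, Rational(1, 2))))
Add(Mul(Function('o')(-173, -76), Pow(Mul(10, Add(107, 7)), -1)), Mul(12336, Pow(Mul(6917, Pow(-42118, -1)), -1))) = Add(Mul(Mul(-6, Pow(2, Rational(1, 2))), Pow(Mul(10, Add(107, 7)), -1)), Mul(12336, Pow(Mul(6917, Pow(-42118, -1)), -1))) = Add(Mul(Mul(-6, Pow(2, Rational(1, 2))), Pow(Mul(10, 114), -1)), Mul(12336, Pow(Mul(6917, Rational(-1, 42118)), -1))) = Add(Mul(Mul(-6, Pow(2, Rational(1, 2))), Pow(1140, -1)), Mul(12336, Pow(Rational(-6917, 42118), -1))) = Add(Mul(Mul(-6, Pow(2, Rational(1, 2))), Rational(1, 1140)), Mul(12336, Rational(-42118, 6917))) = Add(Mul(Rational(-1, 190), Pow(2, Rational(1, 2))), Rational(-519567648, 6917)) = Add(Rational(-519567648, 6917), Mul(Rational(-1, 190), Pow(2, Rational(1, 2))))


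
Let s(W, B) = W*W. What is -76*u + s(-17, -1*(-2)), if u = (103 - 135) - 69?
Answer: 7965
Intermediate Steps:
s(W, B) = W²
u = -101 (u = -32 - 69 = -101)
-76*u + s(-17, -1*(-2)) = -76*(-101) + (-17)² = 7676 + 289 = 7965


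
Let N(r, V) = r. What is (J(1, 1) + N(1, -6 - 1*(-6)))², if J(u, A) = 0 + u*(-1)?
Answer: 0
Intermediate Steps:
J(u, A) = -u (J(u, A) = 0 - u = -u)
(J(1, 1) + N(1, -6 - 1*(-6)))² = (-1*1 + 1)² = (-1 + 1)² = 0² = 0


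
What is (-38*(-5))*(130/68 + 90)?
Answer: 296875/17 ≈ 17463.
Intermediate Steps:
(-38*(-5))*(130/68 + 90) = 190*(130*(1/68) + 90) = 190*(65/34 + 90) = 190*(3125/34) = 296875/17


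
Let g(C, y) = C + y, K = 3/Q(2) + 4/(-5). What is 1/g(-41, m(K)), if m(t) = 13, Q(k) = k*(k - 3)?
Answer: -1/28 ≈ -0.035714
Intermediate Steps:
Q(k) = k*(-3 + k)
K = -23/10 (K = 3/((2*(-3 + 2))) + 4/(-5) = 3/((2*(-1))) + 4*(-⅕) = 3/(-2) - ⅘ = 3*(-½) - ⅘ = -3/2 - ⅘ = -23/10 ≈ -2.3000)
1/g(-41, m(K)) = 1/(-41 + 13) = 1/(-28) = -1/28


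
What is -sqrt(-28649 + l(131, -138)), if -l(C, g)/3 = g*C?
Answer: -sqrt(25585) ≈ -159.95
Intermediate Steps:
l(C, g) = -3*C*g (l(C, g) = -3*g*C = -3*C*g)
-sqrt(-28649 + l(131, -138)) = -sqrt(-28649 - 3*131*(-138)) = -sqrt(-28649 + 54234) = -sqrt(25585)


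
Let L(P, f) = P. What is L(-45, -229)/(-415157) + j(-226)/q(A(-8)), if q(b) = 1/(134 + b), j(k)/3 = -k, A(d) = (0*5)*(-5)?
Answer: 37717843809/415157 ≈ 90852.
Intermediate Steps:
A(d) = 0 (A(d) = 0*(-5) = 0)
j(k) = -3*k (j(k) = 3*(-k) = -3*k)
L(-45, -229)/(-415157) + j(-226)/q(A(-8)) = -45/(-415157) + (-3*(-226))/(1/(134 + 0)) = -45*(-1/415157) + 678/(1/134) = 45/415157 + 678/(1/134) = 45/415157 + 678*134 = 45/415157 + 90852 = 37717843809/415157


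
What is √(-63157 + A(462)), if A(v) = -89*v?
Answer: 5*I*√4171 ≈ 322.92*I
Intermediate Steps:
√(-63157 + A(462)) = √(-63157 - 89*462) = √(-63157 - 41118) = √(-104275) = 5*I*√4171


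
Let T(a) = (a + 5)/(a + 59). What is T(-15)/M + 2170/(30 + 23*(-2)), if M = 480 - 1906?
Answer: -8509645/62744 ≈ -135.62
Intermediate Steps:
T(a) = (5 + a)/(59 + a)
M = -1426
T(-15)/M + 2170/(30 + 23*(-2)) = ((5 - 15)/(59 - 15))/(-1426) + 2170/(30 + 23*(-2)) = (-10/44)*(-1/1426) + 2170/(30 - 46) = ((1/44)*(-10))*(-1/1426) + 2170/(-16) = -5/22*(-1/1426) + 2170*(-1/16) = 5/31372 - 1085/8 = -8509645/62744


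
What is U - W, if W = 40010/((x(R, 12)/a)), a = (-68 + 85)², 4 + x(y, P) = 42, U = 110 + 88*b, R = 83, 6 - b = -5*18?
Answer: -5618843/19 ≈ -2.9573e+5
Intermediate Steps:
b = 96 (b = 6 - (-5)*18 = 6 - 1*(-90) = 6 + 90 = 96)
U = 8558 (U = 110 + 88*96 = 110 + 8448 = 8558)
x(y, P) = 38 (x(y, P) = -4 + 42 = 38)
a = 289 (a = 17² = 289)
W = 5781445/19 (W = 40010/((38/289)) = 40010/((38*(1/289))) = 40010/(38/289) = 40010*(289/38) = 5781445/19 ≈ 3.0429e+5)
U - W = 8558 - 1*5781445/19 = 8558 - 5781445/19 = -5618843/19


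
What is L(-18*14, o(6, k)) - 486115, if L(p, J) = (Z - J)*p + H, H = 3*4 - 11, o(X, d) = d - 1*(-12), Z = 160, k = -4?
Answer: -524418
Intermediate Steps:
o(X, d) = 12 + d (o(X, d) = d + 12 = 12 + d)
H = 1 (H = 12 - 11 = 1)
L(p, J) = 1 + p*(160 - J) (L(p, J) = (160 - J)*p + 1 = p*(160 - J) + 1 = 1 + p*(160 - J))
L(-18*14, o(6, k)) - 486115 = (1 + 160*(-18*14) - (12 - 4)*(-18*14)) - 486115 = (1 + 160*(-252) - 1*8*(-252)) - 486115 = (1 - 40320 + 2016) - 486115 = -38303 - 486115 = -524418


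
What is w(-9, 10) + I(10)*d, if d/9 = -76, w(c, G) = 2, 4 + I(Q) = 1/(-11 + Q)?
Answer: 3422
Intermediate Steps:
I(Q) = -4 + 1/(-11 + Q)
d = -684 (d = 9*(-76) = -684)
w(-9, 10) + I(10)*d = 2 + ((45 - 4*10)/(-11 + 10))*(-684) = 2 + ((45 - 40)/(-1))*(-684) = 2 - 1*5*(-684) = 2 - 5*(-684) = 2 + 3420 = 3422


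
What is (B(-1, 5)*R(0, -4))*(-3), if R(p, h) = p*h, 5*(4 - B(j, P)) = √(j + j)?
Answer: 0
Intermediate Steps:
B(j, P) = 4 - √2*√j/5 (B(j, P) = 4 - √(j + j)/5 = 4 - √2*√j/5)
R(p, h) = h*p
(B(-1, 5)*R(0, -4))*(-3) = ((4 - √2*√(-1)/5)*(-4*0))*(-3) = ((4 - √2*I/5)*0)*(-3) = ((4 - I*√2/5)*0)*(-3) = 0*(-3) = 0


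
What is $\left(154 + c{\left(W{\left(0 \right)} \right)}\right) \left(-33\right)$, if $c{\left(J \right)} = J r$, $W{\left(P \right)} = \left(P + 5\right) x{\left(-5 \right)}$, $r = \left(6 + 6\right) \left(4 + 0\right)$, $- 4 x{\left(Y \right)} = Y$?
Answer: $-14982$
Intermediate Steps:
$x{\left(Y \right)} = - \frac{Y}{4}$
$r = 48$ ($r = 12 \cdot 4 = 48$)
$W{\left(P \right)} = \frac{25}{4} + \frac{5 P}{4}$ ($W{\left(P \right)} = \left(P + 5\right) \left(\left(- \frac{1}{4}\right) \left(-5\right)\right) = \left(5 + P\right) \frac{5}{4} = \frac{25}{4} + \frac{5 P}{4}$)
$c{\left(J \right)} = 48 J$ ($c{\left(J \right)} = J 48 = 48 J$)
$\left(154 + c{\left(W{\left(0 \right)} \right)}\right) \left(-33\right) = \left(154 + 48 \left(\frac{25}{4} + \frac{5}{4} \cdot 0\right)\right) \left(-33\right) = \left(154 + 48 \left(\frac{25}{4} + 0\right)\right) \left(-33\right) = \left(154 + 48 \cdot \frac{25}{4}\right) \left(-33\right) = \left(154 + 300\right) \left(-33\right) = 454 \left(-33\right) = -14982$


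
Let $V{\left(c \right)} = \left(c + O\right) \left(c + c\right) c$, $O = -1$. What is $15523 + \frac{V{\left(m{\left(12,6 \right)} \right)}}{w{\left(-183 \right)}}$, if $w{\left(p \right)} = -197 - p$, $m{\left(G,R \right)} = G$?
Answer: $\frac{107077}{7} \approx 15297.0$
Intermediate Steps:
$V{\left(c \right)} = 2 c^{2} \left(-1 + c\right)$ ($V{\left(c \right)} = \left(c - 1\right) \left(c + c\right) c = \left(-1 + c\right) 2 c c = 2 c \left(-1 + c\right) c = 2 c^{2} \left(-1 + c\right)$)
$15523 + \frac{V{\left(m{\left(12,6 \right)} \right)}}{w{\left(-183 \right)}} = 15523 + \frac{2 \cdot 12^{2} \left(-1 + 12\right)}{-197 - -183} = 15523 + \frac{2 \cdot 144 \cdot 11}{-197 + 183} = 15523 + \frac{3168}{-14} = 15523 + 3168 \left(- \frac{1}{14}\right) = 15523 - \frac{1584}{7} = \frac{107077}{7}$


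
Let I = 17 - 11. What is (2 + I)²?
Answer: 64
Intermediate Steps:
I = 6
(2 + I)² = (2 + 6)² = 8² = 64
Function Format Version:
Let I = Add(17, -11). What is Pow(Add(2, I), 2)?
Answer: 64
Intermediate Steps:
I = 6
Pow(Add(2, I), 2) = Pow(Add(2, 6), 2) = Pow(8, 2) = 64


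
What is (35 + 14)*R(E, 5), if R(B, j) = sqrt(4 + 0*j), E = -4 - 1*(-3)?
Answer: 98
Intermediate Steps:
E = -1 (E = -4 + 3 = -1)
R(B, j) = 2 (R(B, j) = sqrt(4 + 0) = sqrt(4) = 2)
(35 + 14)*R(E, 5) = (35 + 14)*2 = 49*2 = 98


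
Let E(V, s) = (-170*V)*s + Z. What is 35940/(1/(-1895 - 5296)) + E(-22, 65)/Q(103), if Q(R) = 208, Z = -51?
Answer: -53756221271/208 ≈ -2.5844e+8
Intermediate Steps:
E(V, s) = -51 - 170*V*s (E(V, s) = (-170*V)*s - 51 = -170*V*s - 51 = -51 - 170*V*s)
35940/(1/(-1895 - 5296)) + E(-22, 65)/Q(103) = 35940/(1/(-1895 - 5296)) + (-51 - 170*(-22)*65)/208 = 35940/(1/(-7191)) + (-51 + 243100)*(1/208) = 35940/(-1/7191) + 243049*(1/208) = 35940*(-7191) + 243049/208 = -258444540 + 243049/208 = -53756221271/208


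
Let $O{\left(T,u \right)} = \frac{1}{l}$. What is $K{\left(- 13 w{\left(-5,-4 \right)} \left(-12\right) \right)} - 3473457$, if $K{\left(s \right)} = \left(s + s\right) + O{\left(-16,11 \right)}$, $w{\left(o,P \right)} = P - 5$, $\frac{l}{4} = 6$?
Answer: $- \frac{83430359}{24} \approx -3.4763 \cdot 10^{6}$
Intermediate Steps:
$l = 24$ ($l = 4 \cdot 6 = 24$)
$w{\left(o,P \right)} = -5 + P$
$O{\left(T,u \right)} = \frac{1}{24}$
$K{\left(s \right)} = \frac{1}{24} + 2 s$ ($K{\left(s \right)} = \left(s + s\right) + \frac{1}{24} = 2 s + \frac{1}{24} = \frac{1}{24} + 2 s$)
$K{\left(- 13 w{\left(-5,-4 \right)} \left(-12\right) \right)} - 3473457 = \left(\frac{1}{24} + 2 - 13 \left(-5 - 4\right) \left(-12\right)\right) - 3473457 = \left(\frac{1}{24} + 2 \left(-13\right) \left(-9\right) \left(-12\right)\right) - 3473457 = \left(\frac{1}{24} + 2 \cdot 117 \left(-12\right)\right) - 3473457 = \left(\frac{1}{24} + 2 \left(-1404\right)\right) - 3473457 = \left(\frac{1}{24} - 2808\right) - 3473457 = - \frac{67391}{24} - 3473457 = - \frac{83430359}{24}$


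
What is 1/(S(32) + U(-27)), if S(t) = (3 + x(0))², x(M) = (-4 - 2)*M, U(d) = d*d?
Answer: 1/738 ≈ 0.0013550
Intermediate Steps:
U(d) = d²
x(M) = -6*M
S(t) = 9 (S(t) = (3 - 6*0)² = (3 + 0)² = 3² = 9)
1/(S(32) + U(-27)) = 1/(9 + (-27)²) = 1/(9 + 729) = 1/738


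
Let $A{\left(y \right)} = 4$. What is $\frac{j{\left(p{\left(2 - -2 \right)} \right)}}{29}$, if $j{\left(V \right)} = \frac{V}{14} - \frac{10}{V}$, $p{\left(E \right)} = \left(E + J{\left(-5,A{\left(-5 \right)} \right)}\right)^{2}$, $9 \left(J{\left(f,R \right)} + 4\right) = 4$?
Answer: $- \frac{229571}{131544} \approx -1.7452$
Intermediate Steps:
$J{\left(f,R \right)} = - \frac{32}{9}$ ($J{\left(f,R \right)} = -4 + \frac{1}{9} \cdot 4 = -4 + \frac{4}{9} = - \frac{32}{9}$)
$p{\left(E \right)} = \left(- \frac{32}{9} + E\right)^{2}$ ($p{\left(E \right)} = \left(E - \frac{32}{9}\right)^{2} = \left(- \frac{32}{9} + E\right)^{2}$)
$j{\left(V \right)} = - \frac{10}{V} + \frac{V}{14}$ ($j{\left(V \right)} = V \frac{1}{14} - \frac{10}{V} = \frac{V}{14} - \frac{10}{V} = - \frac{10}{V} + \frac{V}{14}$)
$\frac{j{\left(p{\left(2 - -2 \right)} \right)}}{29} = \frac{- \frac{10}{\frac{1}{81} \left(-32 + 9 \left(2 - -2\right)\right)^{2}} + \frac{\frac{1}{81} \left(-32 + 9 \left(2 - -2\right)\right)^{2}}{14}}{29} = \left(- \frac{10}{\frac{1}{81} \left(-32 + 9 \left(2 + 2\right)\right)^{2}} + \frac{\frac{1}{81} \left(-32 + 9 \left(2 + 2\right)\right)^{2}}{14}\right) \frac{1}{29} = \left(- \frac{10}{\frac{1}{81} \left(-32 + 9 \cdot 4\right)^{2}} + \frac{\frac{1}{81} \left(-32 + 9 \cdot 4\right)^{2}}{14}\right) \frac{1}{29} = \left(- \frac{10}{\frac{1}{81} \left(-32 + 36\right)^{2}} + \frac{\frac{1}{81} \left(-32 + 36\right)^{2}}{14}\right) \frac{1}{29} = \left(- \frac{10}{\frac{1}{81} \cdot 4^{2}} + \frac{\frac{1}{81} \cdot 4^{2}}{14}\right) \frac{1}{29} = \left(- \frac{10}{\frac{1}{81} \cdot 16} + \frac{\frac{1}{81} \cdot 16}{14}\right) \frac{1}{29} = \left(- \frac{10}{\frac{16}{81}} + \frac{1}{14} \cdot \frac{16}{81}\right) \frac{1}{29} = \left(\left(-10\right) \frac{81}{16} + \frac{8}{567}\right) \frac{1}{29} = \left(- \frac{405}{8} + \frac{8}{567}\right) \frac{1}{29} = \left(- \frac{229571}{4536}\right) \frac{1}{29} = - \frac{229571}{131544}$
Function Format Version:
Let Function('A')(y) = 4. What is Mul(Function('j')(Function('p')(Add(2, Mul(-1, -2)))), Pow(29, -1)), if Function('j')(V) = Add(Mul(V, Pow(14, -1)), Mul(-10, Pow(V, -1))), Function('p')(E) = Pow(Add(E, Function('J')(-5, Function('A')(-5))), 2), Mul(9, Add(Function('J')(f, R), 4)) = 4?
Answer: Rational(-229571, 131544) ≈ -1.7452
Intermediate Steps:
Function('J')(f, R) = Rational(-32, 9) (Function('J')(f, R) = Add(-4, Mul(Rational(1, 9), 4)) = Add(-4, Rational(4, 9)) = Rational(-32, 9))
Function('p')(E) = Pow(Add(Rational(-32, 9), E), 2) (Function('p')(E) = Pow(Add(E, Rational(-32, 9)), 2) = Pow(Add(Rational(-32, 9), E), 2))
Function('j')(V) = Add(Mul(-10, Pow(V, -1)), Mul(Rational(1, 14), V)) (Function('j')(V) = Add(Mul(V, Rational(1, 14)), Mul(-10, Pow(V, -1))) = Add(Mul(Rational(1, 14), V), Mul(-10, Pow(V, -1))) = Add(Mul(-10, Pow(V, -1)), Mul(Rational(1, 14), V)))
Mul(Function('j')(Function('p')(Add(2, Mul(-1, -2)))), Pow(29, -1)) = Mul(Add(Mul(-10, Pow(Mul(Rational(1, 81), Pow(Add(-32, Mul(9, Add(2, Mul(-1, -2)))), 2)), -1)), Mul(Rational(1, 14), Mul(Rational(1, 81), Pow(Add(-32, Mul(9, Add(2, Mul(-1, -2)))), 2)))), Pow(29, -1)) = Mul(Add(Mul(-10, Pow(Mul(Rational(1, 81), Pow(Add(-32, Mul(9, Add(2, 2))), 2)), -1)), Mul(Rational(1, 14), Mul(Rational(1, 81), Pow(Add(-32, Mul(9, Add(2, 2))), 2)))), Rational(1, 29)) = Mul(Add(Mul(-10, Pow(Mul(Rational(1, 81), Pow(Add(-32, Mul(9, 4)), 2)), -1)), Mul(Rational(1, 14), Mul(Rational(1, 81), Pow(Add(-32, Mul(9, 4)), 2)))), Rational(1, 29)) = Mul(Add(Mul(-10, Pow(Mul(Rational(1, 81), Pow(Add(-32, 36), 2)), -1)), Mul(Rational(1, 14), Mul(Rational(1, 81), Pow(Add(-32, 36), 2)))), Rational(1, 29)) = Mul(Add(Mul(-10, Pow(Mul(Rational(1, 81), Pow(4, 2)), -1)), Mul(Rational(1, 14), Mul(Rational(1, 81), Pow(4, 2)))), Rational(1, 29)) = Mul(Add(Mul(-10, Pow(Mul(Rational(1, 81), 16), -1)), Mul(Rational(1, 14), Mul(Rational(1, 81), 16))), Rational(1, 29)) = Mul(Add(Mul(-10, Pow(Rational(16, 81), -1)), Mul(Rational(1, 14), Rational(16, 81))), Rational(1, 29)) = Mul(Add(Mul(-10, Rational(81, 16)), Rational(8, 567)), Rational(1, 29)) = Mul(Add(Rational(-405, 8), Rational(8, 567)), Rational(1, 29)) = Mul(Rational(-229571, 4536), Rational(1, 29)) = Rational(-229571, 131544)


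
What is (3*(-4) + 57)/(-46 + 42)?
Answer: -45/4 ≈ -11.250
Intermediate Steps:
(3*(-4) + 57)/(-46 + 42) = (-12 + 57)/(-4) = 45*(-¼) = -45/4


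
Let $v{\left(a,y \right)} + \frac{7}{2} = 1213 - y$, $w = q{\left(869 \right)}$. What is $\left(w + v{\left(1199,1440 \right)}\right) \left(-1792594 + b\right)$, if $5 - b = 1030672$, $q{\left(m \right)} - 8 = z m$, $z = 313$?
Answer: $- \frac{1534580693289}{2} \approx -7.6729 \cdot 10^{11}$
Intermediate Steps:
$q{\left(m \right)} = 8 + 313 m$
$w = 272005$ ($w = 8 + 313 \cdot 869 = 8 + 271997 = 272005$)
$v{\left(a,y \right)} = \frac{2419}{2} - y$ ($v{\left(a,y \right)} = - \frac{7}{2} - \left(-1213 + y\right) = \frac{2419}{2} - y$)
$b = -1030667$ ($b = 5 - 1030672 = -1030667$)
$\left(w + v{\left(1199,1440 \right)}\right) \left(-1792594 + b\right) = \left(272005 + \left(\frac{2419}{2} - 1440\right)\right) \left(-1792594 - 1030667\right) = \left(272005 + \left(\frac{2419}{2} - 1440\right)\right) \left(-2823261\right) = \left(272005 - \frac{461}{2}\right) \left(-2823261\right) = \frac{543549}{2} \left(-2823261\right) = - \frac{1534580693289}{2}$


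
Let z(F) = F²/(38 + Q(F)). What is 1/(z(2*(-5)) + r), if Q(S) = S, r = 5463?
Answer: 7/38266 ≈ 0.00018293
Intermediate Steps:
z(F) = F²/(38 + F)
1/(z(2*(-5)) + r) = 1/((2*(-5))²/(38 + 2*(-5)) + 5463) = 1/((-10)²/(38 - 10) + 5463) = 1/(100/28 + 5463) = 1/(100*(1/28) + 5463) = 1/(25/7 + 5463) = 1/(38266/7) = 7/38266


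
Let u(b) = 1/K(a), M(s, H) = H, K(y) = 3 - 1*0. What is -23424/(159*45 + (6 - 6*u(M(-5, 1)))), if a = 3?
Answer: -23424/7159 ≈ -3.2720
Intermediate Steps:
K(y) = 3 (K(y) = 3 + 0 = 3)
u(b) = ⅓ (u(b) = 1/3 = ⅓)
-23424/(159*45 + (6 - 6*u(M(-5, 1)))) = -23424/(159*45 + (6 - 6*⅓)) = -23424/(7155 + (6 - 2)) = -23424/(7155 + 4) = -23424/7159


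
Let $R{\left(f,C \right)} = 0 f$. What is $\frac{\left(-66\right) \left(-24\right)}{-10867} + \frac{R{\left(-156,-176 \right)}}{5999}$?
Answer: $- \frac{1584}{10867} \approx -0.14576$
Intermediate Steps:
$R{\left(f,C \right)} = 0$
$\frac{\left(-66\right) \left(-24\right)}{-10867} + \frac{R{\left(-156,-176 \right)}}{5999} = \frac{\left(-66\right) \left(-24\right)}{-10867} + \frac{0}{5999} = 1584 \left(- \frac{1}{10867}\right) + 0 \cdot \frac{1}{5999} = - \frac{1584}{10867} + 0 = - \frac{1584}{10867}$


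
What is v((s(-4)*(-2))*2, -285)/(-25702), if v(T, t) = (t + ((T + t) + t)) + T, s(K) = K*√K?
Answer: 855/25702 - 32*I/12851 ≈ 0.033266 - 0.0024901*I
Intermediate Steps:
s(K) = K^(3/2)
v(T, t) = 2*T + 3*t (v(T, t) = (t + (T + 2*t)) + T = (T + 3*t) + T = 2*T + 3*t)
v((s(-4)*(-2))*2, -285)/(-25702) = (2*(((-4)^(3/2)*(-2))*2) + 3*(-285))/(-25702) = (2*((-8*I*(-2))*2) - 855)*(-1/25702) = (2*((16*I)*2) - 855)*(-1/25702) = (2*(32*I) - 855)*(-1/25702) = (64*I - 855)*(-1/25702) = (-855 + 64*I)*(-1/25702) = 855/25702 - 32*I/12851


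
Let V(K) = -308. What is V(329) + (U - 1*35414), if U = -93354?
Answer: -129076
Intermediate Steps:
V(329) + (U - 1*35414) = -308 + (-93354 - 1*35414) = -308 + (-93354 - 35414) = -308 - 128768 = -129076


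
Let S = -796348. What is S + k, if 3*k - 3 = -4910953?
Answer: -7299994/3 ≈ -2.4333e+6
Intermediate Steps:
k = -4910950/3 (k = 1 + (⅓)*(-4910953) = 1 - 4910953/3 = -4910950/3 ≈ -1.6370e+6)
S + k = -796348 - 4910950/3 = -7299994/3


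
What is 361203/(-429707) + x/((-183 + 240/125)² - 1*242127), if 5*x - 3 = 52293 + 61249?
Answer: -53357113006513/56220992935722 ≈ -0.94906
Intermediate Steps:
x = 22709 (x = ⅗ + (52293 + 61249)/5 = ⅗ + (⅕)*113542 = ⅗ + 113542/5 = 22709)
361203/(-429707) + x/((-183 + 240/125)² - 1*242127) = 361203/(-429707) + 22709/((-183 + 240/125)² - 1*242127) = 361203*(-1/429707) + 22709/((-183 + 240*(1/125))² - 242127) = -361203/429707 + 22709/((-183 + 48/25)² - 242127) = -361203/429707 + 22709/((-4527/25)² - 242127) = -361203/429707 + 22709/(20493729/625 - 242127) = -361203/429707 + 22709/(-130835646/625) = -361203/429707 + 22709*(-625/130835646) = -361203/429707 - 14193125/130835646 = -53357113006513/56220992935722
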